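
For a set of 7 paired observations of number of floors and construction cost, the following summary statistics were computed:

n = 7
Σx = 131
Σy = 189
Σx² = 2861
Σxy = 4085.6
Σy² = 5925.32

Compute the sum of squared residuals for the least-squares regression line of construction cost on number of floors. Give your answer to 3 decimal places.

Sxx = Σx² − (Σx)²/n = 2861 − 2451.571429 = 409.428571
Sxy = Σxy − (Σx)(Σy)/n = 4085.6 − 3537 = 548.6
Syy = Σy² − (Σy)²/n = 5925.32 − 5103 = 822.32
b = Sxy/Sxx = 548.6/409.428571 = 1.339916
SSE = Syy − b·Sxy = 822.32 − 1.339916·548.6 = 87.241940

87.242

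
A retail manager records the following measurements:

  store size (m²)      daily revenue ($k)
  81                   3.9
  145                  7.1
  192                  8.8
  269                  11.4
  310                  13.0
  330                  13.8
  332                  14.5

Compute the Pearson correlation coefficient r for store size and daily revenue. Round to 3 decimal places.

0.997

n = 7, Σx = 1659, Σy = 72.5, Σxy = 19499.6, Σx² = 452035, Σy² = 842.71
Sxx = Σx² − (Σx)²/n = 452035 − 393183 = 58852
Sxy = Σxy − (Σx)(Σy)/n = 19499.6 − 17182.5 = 2317.1
Syy = Σy² − (Σy)²/n = 842.71 − 750.892857 = 91.817143
r = Sxy/√(Sxx·Syy) = 2317.1/√(5403622.491429) = 2317.1/2324.569313 = 0.996787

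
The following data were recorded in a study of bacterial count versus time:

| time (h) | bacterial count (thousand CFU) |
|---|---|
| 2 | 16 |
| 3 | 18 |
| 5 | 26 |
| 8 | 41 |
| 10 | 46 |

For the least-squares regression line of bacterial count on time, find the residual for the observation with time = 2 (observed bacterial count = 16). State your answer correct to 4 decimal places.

n = 5, Σx = 28, Σy = 147, Σxy = 1004, Σx² = 202
Sxx = Σx² − (Σx)²/n = 202 − 156.8 = 45.2
Sxy = Σxy − (Σx)(Σy)/n = 1004 − 823.2 = 180.8
b = Sxy/Sxx = 180.8/45.2 = 4
a = ȳ − b·x̄ = 29.4 − 4·5.6 = 7
ŷ(2) = 7 + 4·2 = 15
residual = y − ŷ = 16 − 15 = 1

1.0000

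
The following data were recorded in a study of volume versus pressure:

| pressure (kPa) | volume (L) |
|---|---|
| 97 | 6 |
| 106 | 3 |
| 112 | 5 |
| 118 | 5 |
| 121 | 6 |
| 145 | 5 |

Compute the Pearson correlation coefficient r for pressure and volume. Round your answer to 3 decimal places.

0.067

n = 6, Σx = 699, Σy = 30, Σxy = 3501, Σx² = 82779, Σy² = 156
Sxx = Σx² − (Σx)²/n = 82779 − 81433.5 = 1345.5
Sxy = Σxy − (Σx)(Σy)/n = 3501 − 3495 = 6
Syy = Σy² − (Σy)²/n = 156 − 150 = 6
r = Sxy/√(Sxx·Syy) = 6/√(8073) = 6/89.849875 = 0.066778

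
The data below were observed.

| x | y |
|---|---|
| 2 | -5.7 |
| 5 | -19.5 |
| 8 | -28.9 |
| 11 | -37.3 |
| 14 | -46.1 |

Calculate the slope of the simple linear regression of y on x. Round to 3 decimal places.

n = 5, Σx = 40, Σy = -137.5, Σxy = -1395.8, Σx² = 410
Sxx = Σx² − (Σx)²/n = 410 − 320 = 90
Sxy = Σxy − (Σx)(Σy)/n = -1395.8 − (-1100) = -295.8
b = Sxy/Sxx = -295.8/90 = -3.286667

-3.287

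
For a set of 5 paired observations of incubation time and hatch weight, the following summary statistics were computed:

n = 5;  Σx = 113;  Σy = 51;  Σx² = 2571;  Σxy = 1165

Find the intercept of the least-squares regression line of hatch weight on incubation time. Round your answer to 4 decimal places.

Sxx = Σx² − (Σx)²/n = 2571 − 2553.8 = 17.2
Sxy = Σxy − (Σx)(Σy)/n = 1165 − 1152.6 = 12.4
b = Sxy/Sxx = 12.4/17.2 = 0.720930
a = ȳ − b·x̄ = 10.2 − 0.720930·22.6 = -6.093023

-6.0930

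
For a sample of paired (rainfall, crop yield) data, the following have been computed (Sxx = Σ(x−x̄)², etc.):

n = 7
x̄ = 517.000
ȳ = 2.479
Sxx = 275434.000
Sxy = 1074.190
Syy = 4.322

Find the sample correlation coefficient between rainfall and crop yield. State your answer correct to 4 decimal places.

0.9845

r = Sxy/√(Sxx·Syy) = 1074.19/√(1190425.748) = 1074.19/1091.066335 = 0.984532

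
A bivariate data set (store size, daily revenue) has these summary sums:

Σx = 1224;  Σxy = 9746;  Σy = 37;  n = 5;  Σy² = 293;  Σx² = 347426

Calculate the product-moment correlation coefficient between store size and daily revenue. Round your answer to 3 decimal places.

Sxx = Σx² − (Σx)²/n = 347426 − 299635.2 = 47790.8
Sxy = Σxy − (Σx)(Σy)/n = 9746 − 9057.6 = 688.4
Syy = Σy² − (Σy)²/n = 293 − 273.8 = 19.2
r = Sxy/√(Sxx·Syy) = 688.4/√(917583.36) = 688.4/957.905716 = 0.718651

0.719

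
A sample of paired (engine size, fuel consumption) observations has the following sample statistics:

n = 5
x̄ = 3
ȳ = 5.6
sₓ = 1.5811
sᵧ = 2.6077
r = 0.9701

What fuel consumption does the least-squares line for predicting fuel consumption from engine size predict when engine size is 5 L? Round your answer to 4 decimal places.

b = r · sᵧ/sₓ = 0.9701 · 2.6077/1.5811 = 1.599981
a = ȳ − b·x̄ = 5.6 − 1.599981·3 = 0.800057
ŷ(5) = a + b·5 = 0.800057 + 1.599981·5 = 8.799962

8.8000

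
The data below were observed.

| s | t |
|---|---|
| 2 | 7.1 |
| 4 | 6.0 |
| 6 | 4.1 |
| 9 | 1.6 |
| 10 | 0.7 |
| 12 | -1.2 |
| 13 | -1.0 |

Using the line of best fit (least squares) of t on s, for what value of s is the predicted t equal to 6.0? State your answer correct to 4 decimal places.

n = 7, Σx = 56, Σy = 17.3, Σxy = 56.8, Σx² = 550
Sxx = Σx² − (Σx)²/n = 550 − 448 = 102
Sxy = Σxy − (Σx)(Σy)/n = 56.8 − 138.4 = -81.6
b = Sxy/Sxx = -81.6/102 = -0.8
a = ȳ − b·x̄ = 2.471429 − (-0.8)·8 = 8.871429
Set a + b·x = 6.0: x = (6.0 − 8.871429) / (-0.8) = 3.589286

3.5893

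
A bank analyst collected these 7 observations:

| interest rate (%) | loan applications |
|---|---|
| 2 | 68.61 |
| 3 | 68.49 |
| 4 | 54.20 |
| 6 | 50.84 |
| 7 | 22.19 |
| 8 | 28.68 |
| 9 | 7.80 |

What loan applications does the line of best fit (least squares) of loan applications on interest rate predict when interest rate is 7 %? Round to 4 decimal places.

30.7660

n = 7, Σx = 39, Σy = 300.81, Σxy = 1319.5, Σx² = 259
Sxx = Σx² − (Σx)²/n = 259 − 217.285714 = 41.714286
Sxy = Σxy − (Σx)(Σy)/n = 1319.5 − 1675.941429 = -356.441429
b = Sxy/Sxx = -356.441429/41.714286 = -8.544829
a = ȳ − b·x̄ = 42.972857 − (-8.544829)·5.571429 = 90.579760
ŷ(7) = a + b·7 = 90.579760 + (-8.544829)·7 = 30.765959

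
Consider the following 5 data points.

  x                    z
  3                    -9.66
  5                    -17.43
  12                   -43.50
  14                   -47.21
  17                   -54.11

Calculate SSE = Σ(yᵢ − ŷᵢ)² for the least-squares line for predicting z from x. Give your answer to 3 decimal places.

18.272

n = 5, Σx = 51, Σy = -171.91, Σxy = -2218.94, Σx² = 663, Σy² = 7446.0467
Sxx = Σx² − (Σx)²/n = 663 − 520.2 = 142.8
Sxy = Σxy − (Σx)(Σy)/n = -2218.94 − (-1753.482) = -465.458
Syy = Σy² − (Σy)²/n = 7446.0467 − 5910.60962 = 1535.43708
b = Sxy/Sxx = -465.458/142.8 = -3.259510
SSE = Syy − b·Sxy = 1535.43708 − (-3.259510)·(-465.458) = 18.272166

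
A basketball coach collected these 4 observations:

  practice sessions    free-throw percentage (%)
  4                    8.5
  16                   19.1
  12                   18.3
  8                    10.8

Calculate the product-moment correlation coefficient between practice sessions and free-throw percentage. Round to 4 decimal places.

0.9539

n = 4, Σx = 40, Σy = 56.7, Σxy = 645.6, Σx² = 480, Σy² = 888.59
Sxx = Σx² − (Σx)²/n = 480 − 400 = 80
Sxy = Σxy − (Σx)(Σy)/n = 645.6 − 567 = 78.6
Syy = Σy² − (Σy)²/n = 888.59 − 803.7225 = 84.8675
r = Sxy/√(Sxx·Syy) = 78.6/√(6789.4) = 78.6/82.397816 = 0.953909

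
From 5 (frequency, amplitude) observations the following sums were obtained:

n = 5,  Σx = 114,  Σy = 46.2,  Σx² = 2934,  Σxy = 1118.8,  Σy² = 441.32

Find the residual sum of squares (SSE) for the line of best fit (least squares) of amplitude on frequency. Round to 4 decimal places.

Sxx = Σx² − (Σx)²/n = 2934 − 2599.2 = 334.8
Sxy = Σxy − (Σx)(Σy)/n = 1118.8 − 1053.36 = 65.44
Syy = Σy² − (Σy)²/n = 441.32 − 426.888 = 14.432
b = Sxy/Sxx = 65.44/334.8 = 0.195460
SSE = Syy − b·Sxy = 14.432 − 0.195460·65.44 = 1.641099

1.6411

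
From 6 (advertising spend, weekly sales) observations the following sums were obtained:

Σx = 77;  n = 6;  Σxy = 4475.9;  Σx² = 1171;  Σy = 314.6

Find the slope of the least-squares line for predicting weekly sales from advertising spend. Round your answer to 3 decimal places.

Sxx = Σx² − (Σx)²/n = 1171 − 988.166667 = 182.833333
Sxy = Σxy − (Σx)(Σy)/n = 4475.9 − 4037.366667 = 438.533333
b = Sxy/Sxx = 438.533333/182.833333 = 2.398541

2.399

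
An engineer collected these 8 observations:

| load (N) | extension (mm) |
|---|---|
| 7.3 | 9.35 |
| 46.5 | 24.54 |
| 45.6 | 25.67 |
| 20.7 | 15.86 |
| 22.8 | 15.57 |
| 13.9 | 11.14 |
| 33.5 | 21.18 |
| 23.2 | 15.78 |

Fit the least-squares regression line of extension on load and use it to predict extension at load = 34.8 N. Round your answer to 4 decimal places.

20.7592

n = 8, Σx = 213.5, Σy = 139.09, Σxy = 4293.687, Σx² = 7096.93
Sxx = Σx² − (Σx)²/n = 7096.93 − 5697.78125 = 1399.14875
Sxy = Σxy − (Σx)(Σy)/n = 4293.687 − 3711.964375 = 581.722625
b = Sxy/Sxx = 581.722625/1399.14875 = 0.415769
a = ȳ − b·x̄ = 17.38625 − 0.415769·26.6875 = 6.290416
ŷ(34.8) = a + b·34.8 = 6.290416 + 0.415769·34.8 = 20.759176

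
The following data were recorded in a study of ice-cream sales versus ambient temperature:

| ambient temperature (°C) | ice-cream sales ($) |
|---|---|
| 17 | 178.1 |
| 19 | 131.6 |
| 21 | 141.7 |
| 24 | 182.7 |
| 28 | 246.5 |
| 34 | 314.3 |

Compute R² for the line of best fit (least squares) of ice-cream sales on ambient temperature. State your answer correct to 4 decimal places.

0.8341

n = 6, Σx = 143, Σy = 1194.9, Σxy = 30476.8, Σx² = 3607, Σy² = 262043.09
Sxx = Σx² − (Σx)²/n = 3607 − 3408.166667 = 198.833333
Sxy = Σxy − (Σx)(Σy)/n = 30476.8 − 28478.45 = 1998.35
Syy = Σy² − (Σy)²/n = 262043.09 − 237964.335 = 24078.755
R² = Sxy²/(Sxx·Syy) = (1998.35)²/(198.833333·24078.755) = 0.834103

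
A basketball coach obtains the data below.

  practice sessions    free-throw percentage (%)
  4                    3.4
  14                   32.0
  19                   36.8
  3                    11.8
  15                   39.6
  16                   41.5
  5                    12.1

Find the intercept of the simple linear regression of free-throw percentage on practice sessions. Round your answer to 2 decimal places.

0.91

n = 7, Σx = 76, Σy = 177.2, Σxy = 2514.7, Σx² = 1088
Sxx = Σx² − (Σx)²/n = 1088 − 825.142857 = 262.857143
Sxy = Σxy − (Σx)(Σy)/n = 2514.7 − 1923.885714 = 590.814286
b = Sxy/Sxx = 590.814286/262.857143 = 2.247663
a = ȳ − b·x̄ = 25.314286 − 2.247663·10.857143 = 0.911087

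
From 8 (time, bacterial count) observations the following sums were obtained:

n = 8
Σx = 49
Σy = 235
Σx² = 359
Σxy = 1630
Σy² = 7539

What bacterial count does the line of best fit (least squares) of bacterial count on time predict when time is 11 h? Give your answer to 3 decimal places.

45.159

Sxx = Σx² − (Σx)²/n = 359 − 300.125 = 58.875
Sxy = Σxy − (Σx)(Σy)/n = 1630 − 1439.375 = 190.625
b = Sxy/Sxx = 190.625/58.875 = 3.237792
a = ȳ − b·x̄ = 29.375 − 3.237792·6.125 = 9.543524
ŷ(11) = a + b·11 = 9.543524 + 3.237792·11 = 45.159236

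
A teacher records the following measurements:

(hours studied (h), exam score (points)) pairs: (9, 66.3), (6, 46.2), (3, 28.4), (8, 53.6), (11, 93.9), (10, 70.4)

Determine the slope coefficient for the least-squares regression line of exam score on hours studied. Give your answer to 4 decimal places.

7.3354

n = 6, Σx = 47, Σy = 358.8, Σxy = 3124.8, Σx² = 411
Sxx = Σx² − (Σx)²/n = 411 − 368.166667 = 42.833333
Sxy = Σxy − (Σx)(Σy)/n = 3124.8 − 2810.6 = 314.2
b = Sxy/Sxx = 314.2/42.833333 = 7.335409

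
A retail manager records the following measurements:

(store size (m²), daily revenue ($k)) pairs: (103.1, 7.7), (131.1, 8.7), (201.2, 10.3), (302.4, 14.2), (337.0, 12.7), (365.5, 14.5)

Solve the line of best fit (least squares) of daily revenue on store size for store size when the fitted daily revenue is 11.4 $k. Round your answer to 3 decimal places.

n = 6, Σx = 1440.3, Σy = 68.1, Σxy = 17880.53, Σx² = 406903.27
Sxx = Σx² − (Σx)²/n = 406903.27 − 345744.015 = 61159.255
Sxy = Σxy − (Σx)(Σy)/n = 17880.53 − 16347.405 = 1533.125
b = Sxy/Sxx = 1533.125/61159.255 = 0.025068
a = ȳ − b·x̄ = 11.35 − 0.025068·240.05 = 5.332486
Set a + b·x = 11.4: x = (11.4 − 5.332486) / 0.025068 = 242.044595

242.045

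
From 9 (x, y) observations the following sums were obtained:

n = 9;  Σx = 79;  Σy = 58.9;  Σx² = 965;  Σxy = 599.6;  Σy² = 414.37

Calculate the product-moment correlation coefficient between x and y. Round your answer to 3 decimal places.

0.932

Sxx = Σx² − (Σx)²/n = 965 − 693.444444 = 271.555556
Sxy = Σxy − (Σx)(Σy)/n = 599.6 − 517.011111 = 82.588889
Syy = Σy² − (Σy)²/n = 414.37 − 385.467778 = 28.902222
r = Sxy/√(Sxx·Syy) = 82.588889/√(7848.559012) = 82.588889/88.592093 = 0.932238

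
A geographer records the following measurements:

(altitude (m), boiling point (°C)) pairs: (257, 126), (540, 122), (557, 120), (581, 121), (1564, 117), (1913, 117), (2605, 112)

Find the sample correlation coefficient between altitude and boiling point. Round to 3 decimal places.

-0.941

n = 7, Σx = 8017, Σy = 835, Σxy = 933972, Σx² = 13897149, Σy² = 99723
Sxx = Σx² − (Σx)²/n = 13897149 − 9181755.571429 = 4715393.428571
Sxy = Σxy − (Σx)(Σy)/n = 933972 − 956313.571429 = -22341.571429
Syy = Σy² − (Σy)²/n = 99723 − 99603.571429 = 119.428571
r = Sxy/√(Sxx·Syy) = -22341.571429/√(563152700.897959) = -22341.571429/23730.838605 = -0.941457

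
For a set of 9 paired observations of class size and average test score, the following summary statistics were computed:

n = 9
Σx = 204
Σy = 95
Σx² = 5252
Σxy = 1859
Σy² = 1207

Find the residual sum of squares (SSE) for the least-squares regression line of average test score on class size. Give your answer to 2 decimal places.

66.27

Sxx = Σx² − (Σx)²/n = 5252 − 4624 = 628
Sxy = Σxy − (Σx)(Σy)/n = 1859 − 2153.333333 = -294.333333
Syy = Σy² − (Σy)²/n = 1207 − 1002.777778 = 204.222222
b = Sxy/Sxx = -294.333333/628 = -0.468684
SSE = Syy − b·Sxy = 204.222222 − (-0.468684)·(-294.333333) = 66.273001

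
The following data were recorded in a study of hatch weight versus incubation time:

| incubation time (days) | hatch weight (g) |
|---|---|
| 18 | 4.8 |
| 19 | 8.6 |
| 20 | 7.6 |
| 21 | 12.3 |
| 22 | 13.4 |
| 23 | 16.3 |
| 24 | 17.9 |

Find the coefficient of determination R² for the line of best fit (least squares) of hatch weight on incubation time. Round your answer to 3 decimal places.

n = 7, Σx = 147, Σy = 80.9, Σxy = 1759.4, Σx² = 3115, Σy² = 1071.71
Sxx = Σx² − (Σx)²/n = 3115 − 3087 = 28
Sxy = Σxy − (Σx)(Σy)/n = 1759.4 − 1698.9 = 60.5
Syy = Σy² − (Σy)²/n = 1071.71 − 934.972857 = 136.737143
R² = Sxy²/(Sxx·Syy) = (60.5)²/(28·136.737143) = 0.956018

0.956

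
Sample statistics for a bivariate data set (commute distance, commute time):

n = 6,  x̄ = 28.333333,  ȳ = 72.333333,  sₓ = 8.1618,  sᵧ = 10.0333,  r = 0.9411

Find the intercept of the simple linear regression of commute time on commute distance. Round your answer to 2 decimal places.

39.55

b = r · sᵧ/sₓ = 0.9411 · 10.0333/8.1618 = 1.156894
a = ȳ − b·x̄ = 72.333333 − 1.156894·28.333333 = 39.554666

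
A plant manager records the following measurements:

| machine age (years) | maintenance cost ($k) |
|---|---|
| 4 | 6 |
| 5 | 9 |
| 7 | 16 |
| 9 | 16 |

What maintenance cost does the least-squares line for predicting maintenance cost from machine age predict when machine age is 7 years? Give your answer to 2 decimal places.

n = 4, Σx = 25, Σy = 47, Σxy = 325, Σx² = 171
Sxx = Σx² − (Σx)²/n = 171 − 156.25 = 14.75
Sxy = Σxy − (Σx)(Σy)/n = 325 − 293.75 = 31.25
b = Sxy/Sxx = 31.25/14.75 = 2.118644
a = ȳ − b·x̄ = 11.75 − 2.118644·6.25 = -1.491525
ŷ(7) = a + b·7 = -1.491525 + 2.118644·7 = 13.338983

13.34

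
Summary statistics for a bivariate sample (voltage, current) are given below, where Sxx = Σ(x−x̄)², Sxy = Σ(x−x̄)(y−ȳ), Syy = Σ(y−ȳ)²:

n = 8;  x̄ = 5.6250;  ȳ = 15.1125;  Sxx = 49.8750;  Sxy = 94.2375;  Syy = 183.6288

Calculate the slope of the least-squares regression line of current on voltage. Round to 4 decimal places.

b = Sxy/Sxx = 94.2375/49.875 = 1.889474

1.8895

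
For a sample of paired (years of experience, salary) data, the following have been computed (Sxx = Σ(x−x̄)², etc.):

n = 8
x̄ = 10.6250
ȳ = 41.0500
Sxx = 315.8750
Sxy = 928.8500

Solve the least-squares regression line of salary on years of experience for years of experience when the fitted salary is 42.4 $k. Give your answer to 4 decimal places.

b = Sxy/Sxx = 928.85/315.875 = 2.940562
a = ȳ − b·x̄ = 41.05 − 2.940562·10.625 = 9.806529
Set a + b·x = 42.4: x = (42.4 − 9.806529) / 2.940562 = 11.084096

11.0841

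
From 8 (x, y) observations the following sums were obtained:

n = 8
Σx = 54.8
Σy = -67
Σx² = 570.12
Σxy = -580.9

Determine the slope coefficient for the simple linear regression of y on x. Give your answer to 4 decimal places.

-0.6262

Sxx = Σx² − (Σx)²/n = 570.12 − 375.38 = 194.74
Sxy = Σxy − (Σx)(Σy)/n = -580.9 − (-458.95) = -121.95
b = Sxy/Sxx = -121.95/194.74 = -0.626220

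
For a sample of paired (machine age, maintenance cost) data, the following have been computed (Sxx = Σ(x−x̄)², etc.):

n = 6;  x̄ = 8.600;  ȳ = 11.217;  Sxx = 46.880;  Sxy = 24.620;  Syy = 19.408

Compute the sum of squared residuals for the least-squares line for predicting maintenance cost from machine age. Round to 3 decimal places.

b = Sxy/Sxx = 24.62/46.88 = 0.525171
SSE = Syy − b·Sxy = 19.408 − 0.525171·24.62 = 6.478299

6.478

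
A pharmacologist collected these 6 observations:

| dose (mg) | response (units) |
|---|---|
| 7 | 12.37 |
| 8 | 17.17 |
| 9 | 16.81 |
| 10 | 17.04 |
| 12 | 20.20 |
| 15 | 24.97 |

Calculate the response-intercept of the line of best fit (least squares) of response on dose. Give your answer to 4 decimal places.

4.1140

n = 6, Σx = 61, Σy = 108.56, Σxy = 1162.59, Σx² = 663
Sxx = Σx² − (Σx)²/n = 663 − 620.166667 = 42.833333
Sxy = Σxy − (Σx)(Σy)/n = 1162.59 − 1103.693333 = 58.896667
b = Sxy/Sxx = 58.896667/42.833333 = 1.375019
a = ȳ − b·x̄ = 18.093333 − 1.375019·10.166667 = 4.113969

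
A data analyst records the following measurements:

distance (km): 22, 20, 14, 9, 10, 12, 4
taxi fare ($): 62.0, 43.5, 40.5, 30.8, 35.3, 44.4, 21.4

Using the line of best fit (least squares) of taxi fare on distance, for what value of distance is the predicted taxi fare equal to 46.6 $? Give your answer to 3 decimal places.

16.759

n = 7, Σx = 91, Σy = 277.9, Σxy = 4049.6, Σx² = 1421
Sxx = Σx² − (Σx)²/n = 1421 − 1183 = 238
Sxy = Σxy − (Σx)(Σy)/n = 4049.6 − 3612.7 = 436.9
b = Sxy/Sxx = 436.9/238 = 1.835714
a = ȳ − b·x̄ = 39.7 − 1.835714·13 = 15.835714
Set a + b·x = 46.6: x = (46.6 − 15.835714) / 1.835714 = 16.758755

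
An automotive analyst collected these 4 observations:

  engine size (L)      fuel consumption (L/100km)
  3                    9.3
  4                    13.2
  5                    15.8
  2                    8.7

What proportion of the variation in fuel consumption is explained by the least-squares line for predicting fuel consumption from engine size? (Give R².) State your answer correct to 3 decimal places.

0.939

n = 4, Σx = 14, Σy = 47, Σxy = 177.1, Σx² = 54, Σy² = 586.06
Sxx = Σx² − (Σx)²/n = 54 − 49 = 5
Sxy = Σxy − (Σx)(Σy)/n = 177.1 − 164.5 = 12.6
Syy = Σy² − (Σy)²/n = 586.06 − 552.25 = 33.81
R² = Sxy²/(Sxx·Syy) = (12.6)²/(5·33.81) = 0.939130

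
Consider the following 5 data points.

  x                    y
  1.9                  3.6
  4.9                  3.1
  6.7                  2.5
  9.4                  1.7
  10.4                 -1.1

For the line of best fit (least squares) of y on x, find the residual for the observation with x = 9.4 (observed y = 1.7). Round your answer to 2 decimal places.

1.01

n = 5, Σx = 33.3, Σy = 9.8, Σxy = 43.32, Σx² = 269.03
Sxx = Σx² − (Σx)²/n = 269.03 − 221.778 = 47.252
Sxy = Σxy − (Σx)(Σy)/n = 43.32 − 65.268 = -21.948
b = Sxy/Sxx = -21.948/47.252 = -0.464488
a = ȳ − b·x̄ = 1.96 − (-0.464488)·6.66 = 5.053492
ŷ(9.4) = 5.053492 + (-0.464488)·9.4 = 0.687302
residual = y − ŷ = 1.7 − 0.687302 = 1.012698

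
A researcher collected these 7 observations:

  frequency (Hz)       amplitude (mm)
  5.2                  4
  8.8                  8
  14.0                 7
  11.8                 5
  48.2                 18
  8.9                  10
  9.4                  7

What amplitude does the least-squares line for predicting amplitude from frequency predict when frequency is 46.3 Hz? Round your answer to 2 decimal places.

17.28

n = 7, Σx = 106.3, Σy = 59, Σxy = 1270.6, Σx² = 2930.53
Sxx = Σx² − (Σx)²/n = 2930.53 − 1614.241429 = 1316.288571
Sxy = Σxy − (Σx)(Σy)/n = 1270.6 − 895.957143 = 374.642857
b = Sxy/Sxx = 374.642857/1316.288571 = 0.284621
a = ȳ − b·x̄ = 8.428571 − 0.284621·15.185714 = 4.106404
ŷ(46.3) = a + b·46.3 = 4.106404 + 0.284621·46.3 = 17.284338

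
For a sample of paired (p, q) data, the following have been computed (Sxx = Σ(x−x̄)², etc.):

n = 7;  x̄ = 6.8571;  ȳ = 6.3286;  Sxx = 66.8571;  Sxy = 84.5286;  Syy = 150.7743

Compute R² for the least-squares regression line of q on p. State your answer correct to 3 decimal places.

0.709

R² = Sxy²/(Sxx·Syy) = (84.5286)²/(66.8571·150.7743) = 0.708814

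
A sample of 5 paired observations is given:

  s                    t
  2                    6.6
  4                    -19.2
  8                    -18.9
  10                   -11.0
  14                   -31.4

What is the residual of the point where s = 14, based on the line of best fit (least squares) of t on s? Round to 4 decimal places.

-2.3912

n = 5, Σx = 38, Σy = -73.9, Σxy = -764.4, Σx² = 380
Sxx = Σx² − (Σx)²/n = 380 − 288.8 = 91.2
Sxy = Σxy − (Σx)(Σy)/n = -764.4 − (-561.64) = -202.76
b = Sxy/Sxx = -202.76/91.2 = -2.223246
a = ȳ − b·x̄ = -14.78 − (-2.223246)·7.6 = 2.116667
ŷ(14) = 2.116667 + (-2.223246)·14 = -29.008772
residual = y − ŷ = -31.4 − (-29.008772) = -2.391228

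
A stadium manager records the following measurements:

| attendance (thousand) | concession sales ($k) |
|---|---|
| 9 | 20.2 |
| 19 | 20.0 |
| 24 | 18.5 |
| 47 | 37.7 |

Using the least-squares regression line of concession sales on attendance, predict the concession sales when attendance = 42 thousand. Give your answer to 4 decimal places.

n = 4, Σx = 99, Σy = 96.4, Σxy = 2777.7, Σx² = 3227
Sxx = Σx² − (Σx)²/n = 3227 − 2450.25 = 776.75
Sxy = Σxy − (Σx)(Σy)/n = 2777.7 − 2385.9 = 391.8
b = Sxy/Sxx = 391.8/776.75 = 0.504409
a = ȳ − b·x̄ = 24.1 − 0.504409·24.75 = 11.615867
ŷ(42) = a + b·42 = 11.615867 + 0.504409·42 = 32.801062

32.8011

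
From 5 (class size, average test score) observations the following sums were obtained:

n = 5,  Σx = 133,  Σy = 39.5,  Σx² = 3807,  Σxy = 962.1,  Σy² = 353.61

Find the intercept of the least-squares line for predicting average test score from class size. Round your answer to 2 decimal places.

Sxx = Σx² − (Σx)²/n = 3807 − 3537.8 = 269.2
Sxy = Σxy − (Σx)(Σy)/n = 962.1 − 1050.7 = -88.6
b = Sxy/Sxx = -88.6/269.2 = -0.329123
a = ȳ − b·x̄ = 7.9 − (-0.329123)·26.6 = 16.654681

16.65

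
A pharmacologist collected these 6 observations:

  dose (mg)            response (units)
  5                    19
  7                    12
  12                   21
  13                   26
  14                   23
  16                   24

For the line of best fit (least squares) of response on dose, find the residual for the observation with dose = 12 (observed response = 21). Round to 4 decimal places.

n = 6, Σx = 67, Σy = 125, Σxy = 1475, Σx² = 839
Sxx = Σx² − (Σx)²/n = 839 − 748.166667 = 90.833333
Sxy = Σxy − (Σx)(Σy)/n = 1475 − 1395.833333 = 79.166667
b = Sxy/Sxx = 79.166667/90.833333 = 0.871560
a = ȳ − b·x̄ = 20.833333 − 0.871560·11.166667 = 11.100917
ŷ(12) = 11.100917 + 0.871560·12 = 21.559633
residual = y − ŷ = 21 − 21.559633 = -0.559633

-0.5596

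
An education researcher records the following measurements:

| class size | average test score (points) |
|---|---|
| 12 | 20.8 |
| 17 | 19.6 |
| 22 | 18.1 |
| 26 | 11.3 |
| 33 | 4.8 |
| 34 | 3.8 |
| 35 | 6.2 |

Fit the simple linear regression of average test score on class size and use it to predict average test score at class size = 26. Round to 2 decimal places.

11.75

n = 7, Σx = 179, Σy = 84.6, Σxy = 1779.4, Σx² = 5063
Sxx = Σx² − (Σx)²/n = 5063 − 4577.285714 = 485.714286
Sxy = Σxy − (Σx)(Σy)/n = 1779.4 − 2163.342857 = -383.942857
b = Sxy/Sxx = -383.942857/485.714286 = -0.790471
a = ȳ − b·x̄ = 12.085714 − (-0.790471)·25.571429 = 32.299176
ŷ(26) = a + b·26 = 32.299176 + (-0.790471)·26 = 11.746941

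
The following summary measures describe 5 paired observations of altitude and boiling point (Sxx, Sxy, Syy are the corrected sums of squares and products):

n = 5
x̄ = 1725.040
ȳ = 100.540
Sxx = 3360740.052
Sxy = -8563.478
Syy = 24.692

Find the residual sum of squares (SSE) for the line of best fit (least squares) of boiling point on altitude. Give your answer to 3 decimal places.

b = Sxy/Sxx = -8563.478/3360740.052 = -0.002548
SSE = Syy − b·Sxy = 24.692 − (-0.002548)·(-8563.478) = 2.871462

2.871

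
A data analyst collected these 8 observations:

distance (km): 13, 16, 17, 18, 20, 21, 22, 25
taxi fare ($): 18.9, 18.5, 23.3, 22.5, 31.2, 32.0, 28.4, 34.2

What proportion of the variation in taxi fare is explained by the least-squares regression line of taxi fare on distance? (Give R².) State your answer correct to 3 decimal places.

n = 8, Σx = 152, Σy = 209, Σxy = 4118.6, Σx² = 2988, Σy² = 5722.24
Sxx = Σx² − (Σx)²/n = 2988 − 2888 = 100
Sxy = Σxy − (Σx)(Σy)/n = 4118.6 − 3971 = 147.6
Syy = Σy² − (Σy)²/n = 5722.24 − 5460.125 = 262.115
R² = Sxy²/(Sxx·Syy) = (147.6)²/(100·262.115) = 0.831153

0.831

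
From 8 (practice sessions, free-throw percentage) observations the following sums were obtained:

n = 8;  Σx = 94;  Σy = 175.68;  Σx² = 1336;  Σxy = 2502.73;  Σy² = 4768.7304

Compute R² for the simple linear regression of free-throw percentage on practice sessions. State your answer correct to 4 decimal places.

0.9119

Sxx = Σx² − (Σx)²/n = 1336 − 1104.5 = 231.5
Sxy = Σxy − (Σx)(Σy)/n = 2502.73 − 2064.24 = 438.49
Syy = Σy² − (Σy)²/n = 4768.7304 − 3857.9328 = 910.7976
R² = Sxy²/(Sxx·Syy) = (438.49)²/(231.5·910.7976) = 0.911899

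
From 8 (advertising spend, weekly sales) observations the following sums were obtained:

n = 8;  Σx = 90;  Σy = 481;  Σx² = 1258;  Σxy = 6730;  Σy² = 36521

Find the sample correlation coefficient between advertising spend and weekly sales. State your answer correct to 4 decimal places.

0.9654

Sxx = Σx² − (Σx)²/n = 1258 − 1012.5 = 245.5
Sxy = Σxy − (Σx)(Σy)/n = 6730 − 5411.25 = 1318.75
Syy = Σy² − (Σy)²/n = 36521 − 28920.125 = 7600.875
r = Sxy/√(Sxx·Syy) = 1318.75/√(1866014.8125) = 1318.75/1366.021527 = 0.965395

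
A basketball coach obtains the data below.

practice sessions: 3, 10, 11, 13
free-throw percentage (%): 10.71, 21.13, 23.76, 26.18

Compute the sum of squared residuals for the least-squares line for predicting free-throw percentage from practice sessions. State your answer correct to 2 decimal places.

n = 4, Σx = 37, Σy = 81.78, Σxy = 845.13, Σx² = 399, Σy² = 1811.111
Sxx = Σx² − (Σx)²/n = 399 − 342.25 = 56.75
Sxy = Σxy − (Σx)(Σy)/n = 845.13 − 756.465 = 88.665
Syy = Σy² − (Σy)²/n = 1811.111 − 1671.9921 = 139.1189
b = Sxy/Sxx = 88.665/56.75 = 1.562379
SSE = Syy − b·Sxy = 139.1189 − 1.562379·88.665 = 0.590579

0.59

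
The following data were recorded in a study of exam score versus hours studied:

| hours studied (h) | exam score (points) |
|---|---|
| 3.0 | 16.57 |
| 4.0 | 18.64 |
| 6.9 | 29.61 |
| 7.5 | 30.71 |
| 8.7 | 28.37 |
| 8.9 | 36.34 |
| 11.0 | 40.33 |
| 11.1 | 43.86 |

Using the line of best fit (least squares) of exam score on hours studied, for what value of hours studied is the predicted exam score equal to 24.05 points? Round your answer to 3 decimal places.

n = 8, Σx = 61.1, Σy = 244.43, Σxy = 2059.625, Σx² = 527.97
Sxx = Σx² − (Σx)²/n = 527.97 − 466.65125 = 61.31875
Sxy = Σxy − (Σx)(Σy)/n = 2059.625 − 1866.834125 = 192.790875
b = Sxy/Sxx = 192.790875/61.31875 = 3.144077
a = ȳ − b·x̄ = 30.55375 − 3.144077·7.6375 = 6.540861
Set a + b·x = 24.05: x = (24.05 − 6.540861) / 3.144077 = 5.568928

5.569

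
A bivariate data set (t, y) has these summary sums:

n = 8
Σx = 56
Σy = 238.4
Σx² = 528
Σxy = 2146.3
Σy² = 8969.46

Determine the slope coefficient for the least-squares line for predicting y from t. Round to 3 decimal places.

3.511

Sxx = Σx² − (Σx)²/n = 528 − 392 = 136
Sxy = Σxy − (Σx)(Σy)/n = 2146.3 − 1668.8 = 477.5
b = Sxy/Sxx = 477.5/136 = 3.511029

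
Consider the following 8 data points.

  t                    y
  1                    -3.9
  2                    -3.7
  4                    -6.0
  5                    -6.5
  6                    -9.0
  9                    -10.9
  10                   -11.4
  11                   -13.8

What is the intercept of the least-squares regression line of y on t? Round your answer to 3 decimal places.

n = 8, Σx = 48, Σy = -65.2, Σxy = -485.7, Σx² = 384
Sxx = Σx² − (Σx)²/n = 384 − 288 = 96
Sxy = Σxy − (Σx)(Σy)/n = -485.7 − (-391.2) = -94.5
b = Sxy/Sxx = -94.5/96 = -0.984375
a = ȳ − b·x̄ = -8.15 − (-0.984375)·6 = -2.24375

-2.244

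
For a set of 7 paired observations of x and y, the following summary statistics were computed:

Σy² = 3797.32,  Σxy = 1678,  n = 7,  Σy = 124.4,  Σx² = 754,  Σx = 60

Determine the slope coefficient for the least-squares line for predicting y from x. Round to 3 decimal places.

2.552

Sxx = Σx² − (Σx)²/n = 754 − 514.285714 = 239.714286
Sxy = Σxy − (Σx)(Σy)/n = 1678 − 1066.285714 = 611.714286
b = Sxy/Sxx = 611.714286/239.714286 = 2.551847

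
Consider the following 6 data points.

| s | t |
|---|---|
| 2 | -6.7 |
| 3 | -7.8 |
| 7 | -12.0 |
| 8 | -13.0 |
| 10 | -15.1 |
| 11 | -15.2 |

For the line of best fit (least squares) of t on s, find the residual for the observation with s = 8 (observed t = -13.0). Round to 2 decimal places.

-0.21

n = 6, Σx = 41, Σy = -69.8, Σxy = -543, Σx² = 347
Sxx = Σx² − (Σx)²/n = 347 − 280.166667 = 66.833333
Sxy = Σxy − (Σx)(Σy)/n = -543 − (-476.966667) = -66.033333
b = Sxy/Sxx = -66.033333/66.833333 = -0.988030
a = ȳ − b·x̄ = -11.633333 − (-0.988030)·6.833333 = -4.881796
ŷ(8) = -4.881796 + (-0.988030)·8 = -12.786035
residual = y − ŷ = -13.0 − (-12.786035) = -0.213965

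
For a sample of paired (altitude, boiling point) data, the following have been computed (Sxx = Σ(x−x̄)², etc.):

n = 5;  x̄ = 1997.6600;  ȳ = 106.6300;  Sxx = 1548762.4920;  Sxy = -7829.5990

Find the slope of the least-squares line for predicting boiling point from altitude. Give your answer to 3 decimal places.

b = Sxy/Sxx = -7829.599/1548762.492 = -0.005055

-0.005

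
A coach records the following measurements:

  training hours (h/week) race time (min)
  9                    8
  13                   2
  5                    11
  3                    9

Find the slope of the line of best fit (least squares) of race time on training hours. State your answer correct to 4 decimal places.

-0.7627

n = 4, Σx = 30, Σy = 30, Σxy = 180, Σx² = 284
Sxx = Σx² − (Σx)²/n = 284 − 225 = 59
Sxy = Σxy − (Σx)(Σy)/n = 180 − 225 = -45
b = Sxy/Sxx = -45/59 = -0.762712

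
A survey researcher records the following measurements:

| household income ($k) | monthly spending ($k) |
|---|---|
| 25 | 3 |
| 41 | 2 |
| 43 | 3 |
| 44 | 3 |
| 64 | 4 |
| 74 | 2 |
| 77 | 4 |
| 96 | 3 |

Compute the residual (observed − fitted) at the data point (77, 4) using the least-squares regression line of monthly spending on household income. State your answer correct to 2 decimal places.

0.87

n = 8, Σx = 464, Σy = 24, Σxy = 1418, Σx² = 30808
Sxx = Σx² − (Σx)²/n = 30808 − 26912 = 3896
Sxy = Σxy − (Σx)(Σy)/n = 1418 − 1392 = 26
b = Sxy/Sxx = 26/3896 = 0.006674
a = ȳ − b·x̄ = 3 − 0.006674·58 = 2.612936
ŷ(77) = 2.612936 + 0.006674·77 = 3.126797
residual = y − ŷ = 4 − 3.126797 = 0.873203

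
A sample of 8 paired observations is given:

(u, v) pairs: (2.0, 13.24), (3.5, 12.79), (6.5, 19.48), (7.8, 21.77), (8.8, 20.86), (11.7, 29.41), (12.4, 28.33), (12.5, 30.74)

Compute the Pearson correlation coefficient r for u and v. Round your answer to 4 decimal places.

n = 8, Σx = 65.2, Σy = 176.62, Σxy = 1630.878, Σx² = 643.68, Σy² = 4239.9092
Sxx = Σx² − (Σx)²/n = 643.68 − 531.38 = 112.3
Sxy = Σxy − (Σx)(Σy)/n = 1630.878 − 1439.453 = 191.425
Syy = Σy² − (Σy)²/n = 4239.9092 − 3899.32805 = 340.58115
r = Sxy/√(Sxx·Syy) = 191.425/√(38247.263145) = 191.425/195.569075 = 0.978810

0.9788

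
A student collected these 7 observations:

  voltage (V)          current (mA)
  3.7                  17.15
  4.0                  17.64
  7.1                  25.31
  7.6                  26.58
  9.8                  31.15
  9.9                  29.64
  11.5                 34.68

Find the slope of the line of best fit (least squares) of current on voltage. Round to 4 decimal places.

2.2052

n = 7, Σx = 53.6, Σy = 182.15, Σxy = 1513.25, Σx² = 464.16
Sxx = Σx² − (Σx)²/n = 464.16 − 410.422857 = 53.737143
Sxy = Σxy − (Σx)(Σy)/n = 1513.25 − 1394.748571 = 118.501429
b = Sxy/Sxx = 118.501429/53.737143 = 2.205205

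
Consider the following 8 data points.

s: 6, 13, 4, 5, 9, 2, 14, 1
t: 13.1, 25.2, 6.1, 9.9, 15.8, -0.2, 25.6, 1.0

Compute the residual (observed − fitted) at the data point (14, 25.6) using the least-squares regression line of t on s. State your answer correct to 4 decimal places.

-1.0922

n = 8, Σx = 54, Σy = 96.5, Σxy = 981.3, Σx² = 528
Sxx = Σx² − (Σx)²/n = 528 − 364.5 = 163.5
Sxy = Σxy − (Σx)(Σy)/n = 981.3 − 651.375 = 329.925
b = Sxy/Sxx = 329.925/163.5 = 2.017890
a = ȳ − b·x̄ = 12.0625 − 2.017890·6.75 = -1.558257
ŷ(14) = -1.558257 + 2.017890·14 = 26.692202
residual = y − ŷ = 25.6 − 26.692202 = -1.092202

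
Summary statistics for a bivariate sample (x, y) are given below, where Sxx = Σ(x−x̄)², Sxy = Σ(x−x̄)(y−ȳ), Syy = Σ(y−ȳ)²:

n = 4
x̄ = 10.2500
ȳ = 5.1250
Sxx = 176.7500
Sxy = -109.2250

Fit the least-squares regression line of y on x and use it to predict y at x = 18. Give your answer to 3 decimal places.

0.336

b = Sxy/Sxx = -109.225/176.75 = -0.617963
a = ȳ − b·x̄ = 5.125 − (-0.617963)·10.25 = 11.459123
ŷ(18) = a + b·18 = 11.459123 + (-0.617963)·18 = 0.335785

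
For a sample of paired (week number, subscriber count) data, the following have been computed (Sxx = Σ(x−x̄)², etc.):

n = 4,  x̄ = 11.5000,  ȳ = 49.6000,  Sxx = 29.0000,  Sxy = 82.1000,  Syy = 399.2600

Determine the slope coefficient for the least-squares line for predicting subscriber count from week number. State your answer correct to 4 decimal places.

2.8310

b = Sxy/Sxx = 82.1/29 = 2.831034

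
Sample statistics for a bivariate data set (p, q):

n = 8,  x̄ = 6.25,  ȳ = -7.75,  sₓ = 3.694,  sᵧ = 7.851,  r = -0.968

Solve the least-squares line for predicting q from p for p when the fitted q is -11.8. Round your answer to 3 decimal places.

8.219

b = r · sᵧ/sₓ = -0.968 · 7.851/3.694 = -2.057328
a = ȳ − b·x̄ = -7.75 − (-2.057328)·6.25 = 5.108297
Set a + b·x = -11.8: x = (-11.8 − 5.108297) / (-2.057328) = 8.218573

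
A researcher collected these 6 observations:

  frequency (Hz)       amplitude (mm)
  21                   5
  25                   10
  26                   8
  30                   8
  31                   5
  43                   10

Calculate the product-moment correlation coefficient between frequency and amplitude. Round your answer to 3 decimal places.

0.452

n = 6, Σx = 176, Σy = 46, Σxy = 1388, Σx² = 5452, Σy² = 378
Sxx = Σx² − (Σx)²/n = 5452 − 5162.666667 = 289.333333
Sxy = Σxy − (Σx)(Σy)/n = 1388 − 1349.333333 = 38.666667
Syy = Σy² − (Σy)²/n = 378 − 352.666667 = 25.333333
r = Sxy/√(Sxx·Syy) = 38.666667/√(7329.777778) = 38.666667/85.614121 = 0.451639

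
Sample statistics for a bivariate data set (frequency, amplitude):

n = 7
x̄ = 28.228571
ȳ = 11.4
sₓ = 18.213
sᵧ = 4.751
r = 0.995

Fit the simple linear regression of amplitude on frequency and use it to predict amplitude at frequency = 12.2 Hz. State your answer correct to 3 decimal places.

b = r · sᵧ/sₓ = 0.995 · 4.751/18.213 = 0.259553
a = ȳ − b·x̄ = 11.4 − 0.259553·28.228571 = 4.073180
ŷ(12.2) = a + b·12.2 = 4.073180 + 0.259553·12.2 = 7.239731

7.240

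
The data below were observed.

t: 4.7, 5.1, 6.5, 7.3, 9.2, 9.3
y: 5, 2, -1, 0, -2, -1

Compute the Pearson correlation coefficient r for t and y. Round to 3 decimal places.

-0.846

n = 6, Σx = 42.1, Σy = 3, Σxy = -0.5, Σx² = 314.77, Σy² = 35
Sxx = Σx² − (Σx)²/n = 314.77 − 295.401667 = 19.368333
Sxy = Σxy − (Σx)(Σy)/n = -0.5 − 21.05 = -21.55
Syy = Σy² − (Σy)²/n = 35 − 1.5 = 33.5
r = Sxy/√(Sxx·Syy) = -21.55/√(648.839167) = -21.55/25.472322 = -0.846016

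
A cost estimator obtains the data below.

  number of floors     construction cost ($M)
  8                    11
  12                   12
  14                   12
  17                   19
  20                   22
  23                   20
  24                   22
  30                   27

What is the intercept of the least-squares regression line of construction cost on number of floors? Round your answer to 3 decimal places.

n = 8, Σx = 148, Σy = 145, Σxy = 2961, Σx² = 3098
Sxx = Σx² − (Σx)²/n = 3098 − 2738 = 360
Sxy = Σxy − (Σx)(Σy)/n = 2961 − 2682.5 = 278.5
b = Sxy/Sxx = 278.5/360 = 0.773611
a = ȳ − b·x̄ = 18.125 − 0.773611·18.5 = 3.813194

3.813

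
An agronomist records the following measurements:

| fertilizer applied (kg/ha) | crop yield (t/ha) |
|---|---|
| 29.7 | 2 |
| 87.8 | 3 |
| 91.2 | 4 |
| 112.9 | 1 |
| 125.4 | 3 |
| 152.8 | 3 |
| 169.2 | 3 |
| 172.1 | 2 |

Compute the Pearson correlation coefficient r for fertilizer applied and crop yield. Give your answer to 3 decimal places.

n = 8, Σx = 941.1, Σy = 21, Σxy = 2486.9, Σx² = 126974.83, Σy² = 61
Sxx = Σx² − (Σx)²/n = 126974.83 − 110708.65125 = 16266.17875
Sxy = Σxy − (Σx)(Σy)/n = 2486.9 − 2470.3875 = 16.5125
Syy = Σy² − (Σy)²/n = 61 − 55.125 = 5.875
r = Sxy/√(Sxx·Syy) = 16.5125/√(95563.800156) = 16.5125/309.133952 = 0.053415

0.053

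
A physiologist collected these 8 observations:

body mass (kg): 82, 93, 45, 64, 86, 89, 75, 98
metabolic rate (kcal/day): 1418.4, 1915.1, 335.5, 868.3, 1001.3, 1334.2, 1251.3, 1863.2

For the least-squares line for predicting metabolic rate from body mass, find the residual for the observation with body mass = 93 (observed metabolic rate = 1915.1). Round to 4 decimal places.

286.3157

n = 8, Σx = 632, Σy = 9987.3, Σxy = 846378.5, Σx² = 52040
Sxx = Σx² − (Σx)²/n = 52040 − 49928 = 2112
Sxy = Σxy − (Σx)(Σy)/n = 846378.5 − 788996.7 = 57381.8
b = Sxy/Sxx = 57381.8/2112 = 27.169413
a = ȳ − b·x̄ = 1248.4125 − 27.169413·79 = -897.971117
ŷ(93) = -897.971117 + 27.169413·93 = 1628.784280
residual = y − ŷ = 1915.1 − 1628.784280 = 286.315720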